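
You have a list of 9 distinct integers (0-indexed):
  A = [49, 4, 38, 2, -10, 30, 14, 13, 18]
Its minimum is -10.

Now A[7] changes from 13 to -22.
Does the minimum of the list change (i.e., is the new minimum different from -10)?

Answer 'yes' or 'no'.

Old min = -10
Change: A[7] 13 -> -22
Changed element was NOT the min; min changes only if -22 < -10.
New min = -22; changed? yes

Answer: yes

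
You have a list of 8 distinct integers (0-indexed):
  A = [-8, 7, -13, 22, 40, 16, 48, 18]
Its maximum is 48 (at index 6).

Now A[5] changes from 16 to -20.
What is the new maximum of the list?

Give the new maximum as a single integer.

Answer: 48

Derivation:
Old max = 48 (at index 6)
Change: A[5] 16 -> -20
Changed element was NOT the old max.
  New max = max(old_max, new_val) = max(48, -20) = 48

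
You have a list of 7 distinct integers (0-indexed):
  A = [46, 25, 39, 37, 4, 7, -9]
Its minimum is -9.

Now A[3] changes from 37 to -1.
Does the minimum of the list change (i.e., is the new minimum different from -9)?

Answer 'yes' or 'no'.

Old min = -9
Change: A[3] 37 -> -1
Changed element was NOT the min; min changes only if -1 < -9.
New min = -9; changed? no

Answer: no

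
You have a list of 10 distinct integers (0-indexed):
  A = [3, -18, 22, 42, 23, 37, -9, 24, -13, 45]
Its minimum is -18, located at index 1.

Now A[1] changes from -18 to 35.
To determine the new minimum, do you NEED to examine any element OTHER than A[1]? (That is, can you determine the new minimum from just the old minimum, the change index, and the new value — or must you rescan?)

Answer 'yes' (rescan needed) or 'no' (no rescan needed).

Answer: yes

Derivation:
Old min = -18 at index 1
Change at index 1: -18 -> 35
Index 1 WAS the min and new value 35 > old min -18. Must rescan other elements to find the new min.
Needs rescan: yes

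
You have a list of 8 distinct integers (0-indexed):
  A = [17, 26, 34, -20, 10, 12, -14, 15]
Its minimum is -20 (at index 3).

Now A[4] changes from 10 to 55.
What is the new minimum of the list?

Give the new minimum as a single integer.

Answer: -20

Derivation:
Old min = -20 (at index 3)
Change: A[4] 10 -> 55
Changed element was NOT the old min.
  New min = min(old_min, new_val) = min(-20, 55) = -20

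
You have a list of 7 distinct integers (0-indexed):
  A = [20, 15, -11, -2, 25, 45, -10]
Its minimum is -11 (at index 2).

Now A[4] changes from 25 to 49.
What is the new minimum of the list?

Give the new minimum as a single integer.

Old min = -11 (at index 2)
Change: A[4] 25 -> 49
Changed element was NOT the old min.
  New min = min(old_min, new_val) = min(-11, 49) = -11

Answer: -11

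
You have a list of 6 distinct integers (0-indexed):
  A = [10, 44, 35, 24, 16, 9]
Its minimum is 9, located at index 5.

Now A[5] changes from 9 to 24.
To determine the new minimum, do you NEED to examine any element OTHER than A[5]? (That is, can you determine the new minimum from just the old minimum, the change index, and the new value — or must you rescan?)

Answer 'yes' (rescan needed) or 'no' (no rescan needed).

Old min = 9 at index 5
Change at index 5: 9 -> 24
Index 5 WAS the min and new value 24 > old min 9. Must rescan other elements to find the new min.
Needs rescan: yes

Answer: yes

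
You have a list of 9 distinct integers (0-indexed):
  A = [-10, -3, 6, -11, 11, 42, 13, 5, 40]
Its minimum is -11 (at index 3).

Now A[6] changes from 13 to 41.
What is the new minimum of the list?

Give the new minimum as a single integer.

Answer: -11

Derivation:
Old min = -11 (at index 3)
Change: A[6] 13 -> 41
Changed element was NOT the old min.
  New min = min(old_min, new_val) = min(-11, 41) = -11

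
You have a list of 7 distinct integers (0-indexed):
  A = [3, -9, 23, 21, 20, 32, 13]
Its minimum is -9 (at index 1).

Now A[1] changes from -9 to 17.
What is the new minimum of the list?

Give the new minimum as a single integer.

Old min = -9 (at index 1)
Change: A[1] -9 -> 17
Changed element WAS the min. Need to check: is 17 still <= all others?
  Min of remaining elements: 3
  New min = min(17, 3) = 3

Answer: 3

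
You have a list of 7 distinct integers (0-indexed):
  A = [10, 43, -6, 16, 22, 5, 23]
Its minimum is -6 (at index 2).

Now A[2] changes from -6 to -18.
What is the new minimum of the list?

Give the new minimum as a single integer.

Old min = -6 (at index 2)
Change: A[2] -6 -> -18
Changed element WAS the min. Need to check: is -18 still <= all others?
  Min of remaining elements: 5
  New min = min(-18, 5) = -18

Answer: -18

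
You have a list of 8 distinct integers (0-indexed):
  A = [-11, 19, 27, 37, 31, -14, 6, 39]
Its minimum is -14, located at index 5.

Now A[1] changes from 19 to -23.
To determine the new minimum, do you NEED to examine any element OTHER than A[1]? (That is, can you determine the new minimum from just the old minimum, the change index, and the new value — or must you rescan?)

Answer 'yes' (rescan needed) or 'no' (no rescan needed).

Old min = -14 at index 5
Change at index 1: 19 -> -23
Index 1 was NOT the min. New min = min(-14, -23). No rescan of other elements needed.
Needs rescan: no

Answer: no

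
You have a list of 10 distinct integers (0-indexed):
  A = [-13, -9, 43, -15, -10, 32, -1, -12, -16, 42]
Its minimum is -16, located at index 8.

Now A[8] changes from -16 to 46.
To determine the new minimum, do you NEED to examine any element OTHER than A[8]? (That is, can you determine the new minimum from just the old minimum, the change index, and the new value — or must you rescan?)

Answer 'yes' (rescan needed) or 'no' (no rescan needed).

Old min = -16 at index 8
Change at index 8: -16 -> 46
Index 8 WAS the min and new value 46 > old min -16. Must rescan other elements to find the new min.
Needs rescan: yes

Answer: yes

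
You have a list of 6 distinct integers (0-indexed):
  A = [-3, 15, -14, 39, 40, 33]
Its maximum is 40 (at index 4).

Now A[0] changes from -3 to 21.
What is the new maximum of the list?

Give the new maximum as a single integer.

Old max = 40 (at index 4)
Change: A[0] -3 -> 21
Changed element was NOT the old max.
  New max = max(old_max, new_val) = max(40, 21) = 40

Answer: 40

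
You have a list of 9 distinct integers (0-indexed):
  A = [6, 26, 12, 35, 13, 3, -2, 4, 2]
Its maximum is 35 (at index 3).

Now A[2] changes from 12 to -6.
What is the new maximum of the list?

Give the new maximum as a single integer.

Answer: 35

Derivation:
Old max = 35 (at index 3)
Change: A[2] 12 -> -6
Changed element was NOT the old max.
  New max = max(old_max, new_val) = max(35, -6) = 35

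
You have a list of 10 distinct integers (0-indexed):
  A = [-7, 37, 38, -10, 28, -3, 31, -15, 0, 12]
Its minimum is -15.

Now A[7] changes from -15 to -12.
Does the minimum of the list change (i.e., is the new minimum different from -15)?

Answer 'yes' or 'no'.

Old min = -15
Change: A[7] -15 -> -12
Changed element was the min; new min must be rechecked.
New min = -12; changed? yes

Answer: yes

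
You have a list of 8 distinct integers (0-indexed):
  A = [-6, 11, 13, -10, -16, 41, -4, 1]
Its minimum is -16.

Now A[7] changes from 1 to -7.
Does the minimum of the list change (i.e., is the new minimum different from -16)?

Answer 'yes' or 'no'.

Old min = -16
Change: A[7] 1 -> -7
Changed element was NOT the min; min changes only if -7 < -16.
New min = -16; changed? no

Answer: no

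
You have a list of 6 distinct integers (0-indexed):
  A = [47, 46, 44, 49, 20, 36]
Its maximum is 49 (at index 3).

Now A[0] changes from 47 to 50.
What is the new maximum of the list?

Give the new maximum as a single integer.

Answer: 50

Derivation:
Old max = 49 (at index 3)
Change: A[0] 47 -> 50
Changed element was NOT the old max.
  New max = max(old_max, new_val) = max(49, 50) = 50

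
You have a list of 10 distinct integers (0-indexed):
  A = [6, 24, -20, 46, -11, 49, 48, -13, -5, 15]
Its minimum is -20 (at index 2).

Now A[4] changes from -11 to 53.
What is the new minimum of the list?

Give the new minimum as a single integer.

Old min = -20 (at index 2)
Change: A[4] -11 -> 53
Changed element was NOT the old min.
  New min = min(old_min, new_val) = min(-20, 53) = -20

Answer: -20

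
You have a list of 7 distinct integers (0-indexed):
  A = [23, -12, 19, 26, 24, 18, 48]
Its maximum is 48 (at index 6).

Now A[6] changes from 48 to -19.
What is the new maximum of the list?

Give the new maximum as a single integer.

Old max = 48 (at index 6)
Change: A[6] 48 -> -19
Changed element WAS the max -> may need rescan.
  Max of remaining elements: 26
  New max = max(-19, 26) = 26

Answer: 26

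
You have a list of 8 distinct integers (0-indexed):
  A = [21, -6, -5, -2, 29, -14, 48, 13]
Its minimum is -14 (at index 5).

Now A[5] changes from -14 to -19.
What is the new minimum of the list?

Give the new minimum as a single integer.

Old min = -14 (at index 5)
Change: A[5] -14 -> -19
Changed element WAS the min. Need to check: is -19 still <= all others?
  Min of remaining elements: -6
  New min = min(-19, -6) = -19

Answer: -19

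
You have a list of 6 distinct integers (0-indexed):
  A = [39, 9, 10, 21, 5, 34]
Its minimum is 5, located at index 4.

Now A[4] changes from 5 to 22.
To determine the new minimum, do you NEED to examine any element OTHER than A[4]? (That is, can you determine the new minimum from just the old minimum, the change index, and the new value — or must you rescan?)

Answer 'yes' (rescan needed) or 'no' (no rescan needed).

Old min = 5 at index 4
Change at index 4: 5 -> 22
Index 4 WAS the min and new value 22 > old min 5. Must rescan other elements to find the new min.
Needs rescan: yes

Answer: yes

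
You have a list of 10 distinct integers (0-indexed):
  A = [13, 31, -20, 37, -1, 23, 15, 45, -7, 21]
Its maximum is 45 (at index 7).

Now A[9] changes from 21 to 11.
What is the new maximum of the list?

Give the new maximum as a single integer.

Old max = 45 (at index 7)
Change: A[9] 21 -> 11
Changed element was NOT the old max.
  New max = max(old_max, new_val) = max(45, 11) = 45

Answer: 45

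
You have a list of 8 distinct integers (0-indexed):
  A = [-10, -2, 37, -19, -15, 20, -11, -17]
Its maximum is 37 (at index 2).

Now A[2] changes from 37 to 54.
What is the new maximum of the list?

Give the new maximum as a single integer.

Answer: 54

Derivation:
Old max = 37 (at index 2)
Change: A[2] 37 -> 54
Changed element WAS the max -> may need rescan.
  Max of remaining elements: 20
  New max = max(54, 20) = 54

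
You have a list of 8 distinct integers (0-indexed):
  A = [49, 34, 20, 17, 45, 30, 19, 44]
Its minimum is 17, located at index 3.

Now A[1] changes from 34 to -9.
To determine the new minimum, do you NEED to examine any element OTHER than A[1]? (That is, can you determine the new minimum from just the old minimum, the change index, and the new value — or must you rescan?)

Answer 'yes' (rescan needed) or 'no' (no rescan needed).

Old min = 17 at index 3
Change at index 1: 34 -> -9
Index 1 was NOT the min. New min = min(17, -9). No rescan of other elements needed.
Needs rescan: no

Answer: no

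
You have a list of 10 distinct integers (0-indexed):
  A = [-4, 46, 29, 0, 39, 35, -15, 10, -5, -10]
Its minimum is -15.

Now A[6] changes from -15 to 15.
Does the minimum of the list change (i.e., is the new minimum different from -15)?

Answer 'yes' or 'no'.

Answer: yes

Derivation:
Old min = -15
Change: A[6] -15 -> 15
Changed element was the min; new min must be rechecked.
New min = -10; changed? yes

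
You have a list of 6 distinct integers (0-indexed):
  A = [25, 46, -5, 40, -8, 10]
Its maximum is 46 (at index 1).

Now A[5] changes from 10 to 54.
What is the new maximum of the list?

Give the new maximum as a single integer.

Old max = 46 (at index 1)
Change: A[5] 10 -> 54
Changed element was NOT the old max.
  New max = max(old_max, new_val) = max(46, 54) = 54

Answer: 54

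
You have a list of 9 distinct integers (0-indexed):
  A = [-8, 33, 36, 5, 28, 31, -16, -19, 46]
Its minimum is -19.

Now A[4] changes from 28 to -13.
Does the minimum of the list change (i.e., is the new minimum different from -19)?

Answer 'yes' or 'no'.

Answer: no

Derivation:
Old min = -19
Change: A[4] 28 -> -13
Changed element was NOT the min; min changes only if -13 < -19.
New min = -19; changed? no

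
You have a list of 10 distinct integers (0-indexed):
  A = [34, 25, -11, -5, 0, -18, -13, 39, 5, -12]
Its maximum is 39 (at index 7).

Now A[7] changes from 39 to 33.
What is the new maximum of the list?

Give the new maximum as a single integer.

Answer: 34

Derivation:
Old max = 39 (at index 7)
Change: A[7] 39 -> 33
Changed element WAS the max -> may need rescan.
  Max of remaining elements: 34
  New max = max(33, 34) = 34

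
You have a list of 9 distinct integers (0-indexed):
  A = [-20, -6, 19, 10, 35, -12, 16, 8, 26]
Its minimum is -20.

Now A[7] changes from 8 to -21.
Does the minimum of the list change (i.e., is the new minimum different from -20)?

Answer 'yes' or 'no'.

Answer: yes

Derivation:
Old min = -20
Change: A[7] 8 -> -21
Changed element was NOT the min; min changes only if -21 < -20.
New min = -21; changed? yes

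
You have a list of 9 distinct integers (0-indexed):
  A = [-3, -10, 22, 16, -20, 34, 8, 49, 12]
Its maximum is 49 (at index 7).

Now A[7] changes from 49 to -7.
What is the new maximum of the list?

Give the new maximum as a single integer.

Answer: 34

Derivation:
Old max = 49 (at index 7)
Change: A[7] 49 -> -7
Changed element WAS the max -> may need rescan.
  Max of remaining elements: 34
  New max = max(-7, 34) = 34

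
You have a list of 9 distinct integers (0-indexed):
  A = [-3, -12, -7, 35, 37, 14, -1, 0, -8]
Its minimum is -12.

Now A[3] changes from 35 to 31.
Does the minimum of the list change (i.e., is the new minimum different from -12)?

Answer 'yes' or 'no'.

Old min = -12
Change: A[3] 35 -> 31
Changed element was NOT the min; min changes only if 31 < -12.
New min = -12; changed? no

Answer: no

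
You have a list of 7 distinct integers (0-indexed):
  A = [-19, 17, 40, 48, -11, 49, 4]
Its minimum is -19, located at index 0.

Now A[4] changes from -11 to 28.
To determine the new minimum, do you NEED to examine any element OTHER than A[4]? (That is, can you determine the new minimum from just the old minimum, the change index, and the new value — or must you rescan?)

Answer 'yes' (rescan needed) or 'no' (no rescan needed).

Answer: no

Derivation:
Old min = -19 at index 0
Change at index 4: -11 -> 28
Index 4 was NOT the min. New min = min(-19, 28). No rescan of other elements needed.
Needs rescan: no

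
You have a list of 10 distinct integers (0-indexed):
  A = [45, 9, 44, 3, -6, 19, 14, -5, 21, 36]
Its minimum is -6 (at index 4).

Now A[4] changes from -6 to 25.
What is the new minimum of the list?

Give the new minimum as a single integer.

Answer: -5

Derivation:
Old min = -6 (at index 4)
Change: A[4] -6 -> 25
Changed element WAS the min. Need to check: is 25 still <= all others?
  Min of remaining elements: -5
  New min = min(25, -5) = -5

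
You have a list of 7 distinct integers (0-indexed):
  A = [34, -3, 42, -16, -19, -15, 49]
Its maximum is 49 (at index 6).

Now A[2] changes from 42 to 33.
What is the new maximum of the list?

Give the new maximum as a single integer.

Answer: 49

Derivation:
Old max = 49 (at index 6)
Change: A[2] 42 -> 33
Changed element was NOT the old max.
  New max = max(old_max, new_val) = max(49, 33) = 49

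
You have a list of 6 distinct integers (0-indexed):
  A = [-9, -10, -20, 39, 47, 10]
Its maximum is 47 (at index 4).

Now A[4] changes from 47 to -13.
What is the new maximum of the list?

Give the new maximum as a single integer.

Answer: 39

Derivation:
Old max = 47 (at index 4)
Change: A[4] 47 -> -13
Changed element WAS the max -> may need rescan.
  Max of remaining elements: 39
  New max = max(-13, 39) = 39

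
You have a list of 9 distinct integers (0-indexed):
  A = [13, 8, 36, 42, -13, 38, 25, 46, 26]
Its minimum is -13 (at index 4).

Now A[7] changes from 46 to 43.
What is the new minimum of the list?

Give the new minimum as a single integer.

Old min = -13 (at index 4)
Change: A[7] 46 -> 43
Changed element was NOT the old min.
  New min = min(old_min, new_val) = min(-13, 43) = -13

Answer: -13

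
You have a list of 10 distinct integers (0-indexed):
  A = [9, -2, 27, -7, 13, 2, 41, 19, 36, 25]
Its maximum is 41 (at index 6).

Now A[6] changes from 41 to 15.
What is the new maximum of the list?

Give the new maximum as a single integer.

Old max = 41 (at index 6)
Change: A[6] 41 -> 15
Changed element WAS the max -> may need rescan.
  Max of remaining elements: 36
  New max = max(15, 36) = 36

Answer: 36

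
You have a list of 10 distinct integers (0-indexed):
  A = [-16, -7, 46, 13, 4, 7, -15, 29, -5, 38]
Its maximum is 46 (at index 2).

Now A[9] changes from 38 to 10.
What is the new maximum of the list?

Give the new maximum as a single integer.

Answer: 46

Derivation:
Old max = 46 (at index 2)
Change: A[9] 38 -> 10
Changed element was NOT the old max.
  New max = max(old_max, new_val) = max(46, 10) = 46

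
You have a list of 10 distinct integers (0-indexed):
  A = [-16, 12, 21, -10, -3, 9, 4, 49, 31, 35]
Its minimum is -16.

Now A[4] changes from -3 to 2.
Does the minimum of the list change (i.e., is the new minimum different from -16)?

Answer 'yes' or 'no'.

Answer: no

Derivation:
Old min = -16
Change: A[4] -3 -> 2
Changed element was NOT the min; min changes only if 2 < -16.
New min = -16; changed? no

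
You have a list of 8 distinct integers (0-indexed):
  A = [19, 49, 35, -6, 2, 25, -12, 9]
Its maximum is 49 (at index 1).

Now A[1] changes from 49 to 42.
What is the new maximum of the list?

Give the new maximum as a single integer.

Old max = 49 (at index 1)
Change: A[1] 49 -> 42
Changed element WAS the max -> may need rescan.
  Max of remaining elements: 35
  New max = max(42, 35) = 42

Answer: 42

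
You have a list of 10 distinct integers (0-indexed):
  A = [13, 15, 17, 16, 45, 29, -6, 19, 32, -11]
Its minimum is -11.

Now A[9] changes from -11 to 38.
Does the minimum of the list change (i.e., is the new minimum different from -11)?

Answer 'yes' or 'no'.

Answer: yes

Derivation:
Old min = -11
Change: A[9] -11 -> 38
Changed element was the min; new min must be rechecked.
New min = -6; changed? yes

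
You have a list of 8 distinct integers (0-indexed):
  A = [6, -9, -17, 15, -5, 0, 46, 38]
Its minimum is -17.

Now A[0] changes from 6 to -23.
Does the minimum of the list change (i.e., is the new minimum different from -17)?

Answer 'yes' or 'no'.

Answer: yes

Derivation:
Old min = -17
Change: A[0] 6 -> -23
Changed element was NOT the min; min changes only if -23 < -17.
New min = -23; changed? yes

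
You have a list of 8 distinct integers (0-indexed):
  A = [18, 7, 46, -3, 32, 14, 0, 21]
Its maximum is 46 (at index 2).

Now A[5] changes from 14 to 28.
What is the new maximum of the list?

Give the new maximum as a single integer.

Old max = 46 (at index 2)
Change: A[5] 14 -> 28
Changed element was NOT the old max.
  New max = max(old_max, new_val) = max(46, 28) = 46

Answer: 46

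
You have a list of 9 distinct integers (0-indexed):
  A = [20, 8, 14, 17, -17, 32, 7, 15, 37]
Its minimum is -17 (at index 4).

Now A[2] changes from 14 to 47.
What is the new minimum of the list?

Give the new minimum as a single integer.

Answer: -17

Derivation:
Old min = -17 (at index 4)
Change: A[2] 14 -> 47
Changed element was NOT the old min.
  New min = min(old_min, new_val) = min(-17, 47) = -17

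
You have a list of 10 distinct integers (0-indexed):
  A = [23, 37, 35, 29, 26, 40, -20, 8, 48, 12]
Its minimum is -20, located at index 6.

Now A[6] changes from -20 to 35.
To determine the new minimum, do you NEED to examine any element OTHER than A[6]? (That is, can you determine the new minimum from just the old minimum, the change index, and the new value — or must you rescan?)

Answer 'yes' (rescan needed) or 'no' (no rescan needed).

Answer: yes

Derivation:
Old min = -20 at index 6
Change at index 6: -20 -> 35
Index 6 WAS the min and new value 35 > old min -20. Must rescan other elements to find the new min.
Needs rescan: yes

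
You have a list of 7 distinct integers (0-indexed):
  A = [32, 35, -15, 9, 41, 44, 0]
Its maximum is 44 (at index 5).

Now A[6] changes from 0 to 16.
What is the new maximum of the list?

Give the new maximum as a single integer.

Answer: 44

Derivation:
Old max = 44 (at index 5)
Change: A[6] 0 -> 16
Changed element was NOT the old max.
  New max = max(old_max, new_val) = max(44, 16) = 44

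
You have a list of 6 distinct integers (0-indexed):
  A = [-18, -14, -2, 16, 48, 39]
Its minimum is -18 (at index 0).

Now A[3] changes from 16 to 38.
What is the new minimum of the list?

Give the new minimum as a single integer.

Old min = -18 (at index 0)
Change: A[3] 16 -> 38
Changed element was NOT the old min.
  New min = min(old_min, new_val) = min(-18, 38) = -18

Answer: -18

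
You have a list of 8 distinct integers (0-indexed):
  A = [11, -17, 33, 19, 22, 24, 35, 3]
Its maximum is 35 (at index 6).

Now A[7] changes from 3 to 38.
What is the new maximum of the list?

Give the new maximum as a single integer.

Answer: 38

Derivation:
Old max = 35 (at index 6)
Change: A[7] 3 -> 38
Changed element was NOT the old max.
  New max = max(old_max, new_val) = max(35, 38) = 38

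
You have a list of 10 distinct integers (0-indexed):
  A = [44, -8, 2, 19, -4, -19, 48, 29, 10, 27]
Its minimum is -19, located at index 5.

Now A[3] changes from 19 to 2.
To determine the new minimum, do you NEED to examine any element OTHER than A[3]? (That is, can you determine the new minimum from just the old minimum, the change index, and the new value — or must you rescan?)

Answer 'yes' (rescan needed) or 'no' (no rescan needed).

Old min = -19 at index 5
Change at index 3: 19 -> 2
Index 3 was NOT the min. New min = min(-19, 2). No rescan of other elements needed.
Needs rescan: no

Answer: no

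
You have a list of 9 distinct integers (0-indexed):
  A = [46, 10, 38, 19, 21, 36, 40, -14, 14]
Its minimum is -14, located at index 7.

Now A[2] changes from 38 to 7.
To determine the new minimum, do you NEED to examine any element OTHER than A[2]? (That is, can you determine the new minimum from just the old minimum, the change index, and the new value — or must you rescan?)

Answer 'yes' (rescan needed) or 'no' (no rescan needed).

Answer: no

Derivation:
Old min = -14 at index 7
Change at index 2: 38 -> 7
Index 2 was NOT the min. New min = min(-14, 7). No rescan of other elements needed.
Needs rescan: no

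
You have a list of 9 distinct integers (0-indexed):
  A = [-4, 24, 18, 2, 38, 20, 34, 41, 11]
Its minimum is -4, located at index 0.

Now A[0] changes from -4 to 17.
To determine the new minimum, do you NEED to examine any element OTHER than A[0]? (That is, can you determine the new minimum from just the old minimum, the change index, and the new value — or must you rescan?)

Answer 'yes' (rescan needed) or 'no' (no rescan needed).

Old min = -4 at index 0
Change at index 0: -4 -> 17
Index 0 WAS the min and new value 17 > old min -4. Must rescan other elements to find the new min.
Needs rescan: yes

Answer: yes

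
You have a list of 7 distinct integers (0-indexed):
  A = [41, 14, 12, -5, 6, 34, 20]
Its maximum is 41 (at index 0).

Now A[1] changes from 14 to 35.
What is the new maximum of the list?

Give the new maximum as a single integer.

Answer: 41

Derivation:
Old max = 41 (at index 0)
Change: A[1] 14 -> 35
Changed element was NOT the old max.
  New max = max(old_max, new_val) = max(41, 35) = 41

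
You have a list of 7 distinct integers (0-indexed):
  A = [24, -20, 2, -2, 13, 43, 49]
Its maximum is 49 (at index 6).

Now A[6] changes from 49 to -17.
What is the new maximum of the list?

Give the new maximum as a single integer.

Answer: 43

Derivation:
Old max = 49 (at index 6)
Change: A[6] 49 -> -17
Changed element WAS the max -> may need rescan.
  Max of remaining elements: 43
  New max = max(-17, 43) = 43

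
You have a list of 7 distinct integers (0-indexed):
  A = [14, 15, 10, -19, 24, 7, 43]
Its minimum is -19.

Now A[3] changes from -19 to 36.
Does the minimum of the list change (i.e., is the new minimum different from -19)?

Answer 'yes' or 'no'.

Answer: yes

Derivation:
Old min = -19
Change: A[3] -19 -> 36
Changed element was the min; new min must be rechecked.
New min = 7; changed? yes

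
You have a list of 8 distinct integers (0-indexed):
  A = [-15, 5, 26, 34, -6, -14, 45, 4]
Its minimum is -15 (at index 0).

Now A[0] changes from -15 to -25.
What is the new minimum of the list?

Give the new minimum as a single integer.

Answer: -25

Derivation:
Old min = -15 (at index 0)
Change: A[0] -15 -> -25
Changed element WAS the min. Need to check: is -25 still <= all others?
  Min of remaining elements: -14
  New min = min(-25, -14) = -25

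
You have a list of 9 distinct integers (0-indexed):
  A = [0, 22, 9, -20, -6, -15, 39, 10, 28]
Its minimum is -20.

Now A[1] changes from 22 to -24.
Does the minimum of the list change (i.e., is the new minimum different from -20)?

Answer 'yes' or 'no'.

Answer: yes

Derivation:
Old min = -20
Change: A[1] 22 -> -24
Changed element was NOT the min; min changes only if -24 < -20.
New min = -24; changed? yes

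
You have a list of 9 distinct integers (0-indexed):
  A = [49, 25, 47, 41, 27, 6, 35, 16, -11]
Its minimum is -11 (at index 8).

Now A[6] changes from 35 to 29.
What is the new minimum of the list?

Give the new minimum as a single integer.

Answer: -11

Derivation:
Old min = -11 (at index 8)
Change: A[6] 35 -> 29
Changed element was NOT the old min.
  New min = min(old_min, new_val) = min(-11, 29) = -11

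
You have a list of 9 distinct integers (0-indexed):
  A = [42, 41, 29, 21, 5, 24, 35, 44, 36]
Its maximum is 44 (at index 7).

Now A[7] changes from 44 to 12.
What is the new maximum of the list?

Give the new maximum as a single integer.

Answer: 42

Derivation:
Old max = 44 (at index 7)
Change: A[7] 44 -> 12
Changed element WAS the max -> may need rescan.
  Max of remaining elements: 42
  New max = max(12, 42) = 42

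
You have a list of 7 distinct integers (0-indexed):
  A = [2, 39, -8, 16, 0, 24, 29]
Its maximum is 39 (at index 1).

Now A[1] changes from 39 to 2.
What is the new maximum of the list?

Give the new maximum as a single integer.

Answer: 29

Derivation:
Old max = 39 (at index 1)
Change: A[1] 39 -> 2
Changed element WAS the max -> may need rescan.
  Max of remaining elements: 29
  New max = max(2, 29) = 29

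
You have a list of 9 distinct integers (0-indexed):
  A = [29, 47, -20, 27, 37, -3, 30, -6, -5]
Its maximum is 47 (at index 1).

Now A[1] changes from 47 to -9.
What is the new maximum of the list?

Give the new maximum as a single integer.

Old max = 47 (at index 1)
Change: A[1] 47 -> -9
Changed element WAS the max -> may need rescan.
  Max of remaining elements: 37
  New max = max(-9, 37) = 37

Answer: 37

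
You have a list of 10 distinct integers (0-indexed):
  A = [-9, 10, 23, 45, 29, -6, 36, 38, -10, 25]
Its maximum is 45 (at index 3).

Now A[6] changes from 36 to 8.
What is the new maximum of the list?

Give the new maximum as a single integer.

Answer: 45

Derivation:
Old max = 45 (at index 3)
Change: A[6] 36 -> 8
Changed element was NOT the old max.
  New max = max(old_max, new_val) = max(45, 8) = 45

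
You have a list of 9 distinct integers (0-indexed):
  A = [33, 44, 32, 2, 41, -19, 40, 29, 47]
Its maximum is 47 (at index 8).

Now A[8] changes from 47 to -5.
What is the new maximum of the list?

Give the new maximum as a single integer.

Old max = 47 (at index 8)
Change: A[8] 47 -> -5
Changed element WAS the max -> may need rescan.
  Max of remaining elements: 44
  New max = max(-5, 44) = 44

Answer: 44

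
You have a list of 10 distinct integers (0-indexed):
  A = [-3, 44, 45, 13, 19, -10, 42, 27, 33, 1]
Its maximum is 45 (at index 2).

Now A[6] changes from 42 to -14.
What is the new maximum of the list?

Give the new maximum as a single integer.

Old max = 45 (at index 2)
Change: A[6] 42 -> -14
Changed element was NOT the old max.
  New max = max(old_max, new_val) = max(45, -14) = 45

Answer: 45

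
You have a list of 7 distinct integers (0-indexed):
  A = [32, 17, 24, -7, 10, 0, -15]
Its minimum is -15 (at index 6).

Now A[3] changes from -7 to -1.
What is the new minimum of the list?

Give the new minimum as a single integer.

Answer: -15

Derivation:
Old min = -15 (at index 6)
Change: A[3] -7 -> -1
Changed element was NOT the old min.
  New min = min(old_min, new_val) = min(-15, -1) = -15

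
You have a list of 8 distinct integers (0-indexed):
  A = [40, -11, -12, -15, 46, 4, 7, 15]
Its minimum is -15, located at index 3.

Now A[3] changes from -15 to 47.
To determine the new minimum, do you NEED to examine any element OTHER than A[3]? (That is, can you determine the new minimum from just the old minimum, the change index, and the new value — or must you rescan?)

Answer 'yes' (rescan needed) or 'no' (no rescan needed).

Old min = -15 at index 3
Change at index 3: -15 -> 47
Index 3 WAS the min and new value 47 > old min -15. Must rescan other elements to find the new min.
Needs rescan: yes

Answer: yes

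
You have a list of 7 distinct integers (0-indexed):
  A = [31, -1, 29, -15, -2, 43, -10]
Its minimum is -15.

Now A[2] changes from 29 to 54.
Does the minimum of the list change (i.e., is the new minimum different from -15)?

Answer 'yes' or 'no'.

Answer: no

Derivation:
Old min = -15
Change: A[2] 29 -> 54
Changed element was NOT the min; min changes only if 54 < -15.
New min = -15; changed? no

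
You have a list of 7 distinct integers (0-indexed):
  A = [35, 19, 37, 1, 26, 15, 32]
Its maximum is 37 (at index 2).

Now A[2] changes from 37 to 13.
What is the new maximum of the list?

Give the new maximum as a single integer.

Old max = 37 (at index 2)
Change: A[2] 37 -> 13
Changed element WAS the max -> may need rescan.
  Max of remaining elements: 35
  New max = max(13, 35) = 35

Answer: 35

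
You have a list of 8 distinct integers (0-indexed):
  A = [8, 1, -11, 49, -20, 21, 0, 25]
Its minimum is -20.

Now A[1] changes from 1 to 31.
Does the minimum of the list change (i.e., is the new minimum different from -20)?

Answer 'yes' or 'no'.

Old min = -20
Change: A[1] 1 -> 31
Changed element was NOT the min; min changes only if 31 < -20.
New min = -20; changed? no

Answer: no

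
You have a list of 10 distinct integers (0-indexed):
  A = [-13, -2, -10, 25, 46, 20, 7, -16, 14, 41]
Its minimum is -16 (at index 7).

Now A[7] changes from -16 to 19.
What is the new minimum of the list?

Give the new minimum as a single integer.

Answer: -13

Derivation:
Old min = -16 (at index 7)
Change: A[7] -16 -> 19
Changed element WAS the min. Need to check: is 19 still <= all others?
  Min of remaining elements: -13
  New min = min(19, -13) = -13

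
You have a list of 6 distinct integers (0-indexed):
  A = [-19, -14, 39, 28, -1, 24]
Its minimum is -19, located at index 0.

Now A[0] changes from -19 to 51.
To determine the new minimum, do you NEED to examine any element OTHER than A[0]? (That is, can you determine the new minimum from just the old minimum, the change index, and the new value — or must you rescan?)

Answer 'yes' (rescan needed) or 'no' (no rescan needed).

Old min = -19 at index 0
Change at index 0: -19 -> 51
Index 0 WAS the min and new value 51 > old min -19. Must rescan other elements to find the new min.
Needs rescan: yes

Answer: yes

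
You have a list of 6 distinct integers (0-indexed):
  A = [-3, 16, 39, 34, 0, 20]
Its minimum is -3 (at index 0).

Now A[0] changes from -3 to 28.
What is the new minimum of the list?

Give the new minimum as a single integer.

Answer: 0

Derivation:
Old min = -3 (at index 0)
Change: A[0] -3 -> 28
Changed element WAS the min. Need to check: is 28 still <= all others?
  Min of remaining elements: 0
  New min = min(28, 0) = 0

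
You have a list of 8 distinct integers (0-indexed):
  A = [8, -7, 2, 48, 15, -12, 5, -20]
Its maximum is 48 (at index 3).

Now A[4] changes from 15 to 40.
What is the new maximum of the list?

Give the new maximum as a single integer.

Answer: 48

Derivation:
Old max = 48 (at index 3)
Change: A[4] 15 -> 40
Changed element was NOT the old max.
  New max = max(old_max, new_val) = max(48, 40) = 48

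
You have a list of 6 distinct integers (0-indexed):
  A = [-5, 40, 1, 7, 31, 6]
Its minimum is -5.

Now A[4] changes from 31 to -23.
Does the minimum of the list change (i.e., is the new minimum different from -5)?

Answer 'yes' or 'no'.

Old min = -5
Change: A[4] 31 -> -23
Changed element was NOT the min; min changes only if -23 < -5.
New min = -23; changed? yes

Answer: yes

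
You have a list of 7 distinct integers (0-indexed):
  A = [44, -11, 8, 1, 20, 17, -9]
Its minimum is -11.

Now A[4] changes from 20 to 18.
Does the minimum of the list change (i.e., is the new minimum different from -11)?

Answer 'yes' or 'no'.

Answer: no

Derivation:
Old min = -11
Change: A[4] 20 -> 18
Changed element was NOT the min; min changes only if 18 < -11.
New min = -11; changed? no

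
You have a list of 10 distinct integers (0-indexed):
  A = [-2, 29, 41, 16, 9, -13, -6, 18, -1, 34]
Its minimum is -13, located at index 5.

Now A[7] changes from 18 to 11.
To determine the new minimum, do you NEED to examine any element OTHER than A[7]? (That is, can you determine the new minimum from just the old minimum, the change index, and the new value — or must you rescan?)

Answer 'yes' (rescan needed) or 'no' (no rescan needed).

Answer: no

Derivation:
Old min = -13 at index 5
Change at index 7: 18 -> 11
Index 7 was NOT the min. New min = min(-13, 11). No rescan of other elements needed.
Needs rescan: no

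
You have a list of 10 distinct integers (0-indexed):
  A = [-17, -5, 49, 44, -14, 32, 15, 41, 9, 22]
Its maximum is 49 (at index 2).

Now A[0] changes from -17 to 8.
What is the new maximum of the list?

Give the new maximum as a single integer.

Answer: 49

Derivation:
Old max = 49 (at index 2)
Change: A[0] -17 -> 8
Changed element was NOT the old max.
  New max = max(old_max, new_val) = max(49, 8) = 49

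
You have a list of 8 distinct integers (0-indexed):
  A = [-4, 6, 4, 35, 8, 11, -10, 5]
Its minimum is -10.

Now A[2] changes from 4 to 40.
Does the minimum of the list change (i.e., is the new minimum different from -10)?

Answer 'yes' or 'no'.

Answer: no

Derivation:
Old min = -10
Change: A[2] 4 -> 40
Changed element was NOT the min; min changes only if 40 < -10.
New min = -10; changed? no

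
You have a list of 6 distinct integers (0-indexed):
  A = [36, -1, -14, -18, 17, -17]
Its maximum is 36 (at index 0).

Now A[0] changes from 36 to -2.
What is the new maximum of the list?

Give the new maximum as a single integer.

Old max = 36 (at index 0)
Change: A[0] 36 -> -2
Changed element WAS the max -> may need rescan.
  Max of remaining elements: 17
  New max = max(-2, 17) = 17

Answer: 17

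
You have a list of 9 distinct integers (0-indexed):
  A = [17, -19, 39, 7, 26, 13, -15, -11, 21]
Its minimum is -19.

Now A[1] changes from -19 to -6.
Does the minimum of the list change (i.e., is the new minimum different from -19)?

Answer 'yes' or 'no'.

Old min = -19
Change: A[1] -19 -> -6
Changed element was the min; new min must be rechecked.
New min = -15; changed? yes

Answer: yes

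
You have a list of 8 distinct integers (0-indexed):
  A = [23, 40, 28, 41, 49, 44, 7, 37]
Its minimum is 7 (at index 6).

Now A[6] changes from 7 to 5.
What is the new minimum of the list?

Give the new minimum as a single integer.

Old min = 7 (at index 6)
Change: A[6] 7 -> 5
Changed element WAS the min. Need to check: is 5 still <= all others?
  Min of remaining elements: 23
  New min = min(5, 23) = 5

Answer: 5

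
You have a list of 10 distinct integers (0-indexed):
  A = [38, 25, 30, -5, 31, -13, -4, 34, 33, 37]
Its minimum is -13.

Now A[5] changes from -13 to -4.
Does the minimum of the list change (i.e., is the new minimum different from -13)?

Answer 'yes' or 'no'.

Old min = -13
Change: A[5] -13 -> -4
Changed element was the min; new min must be rechecked.
New min = -5; changed? yes

Answer: yes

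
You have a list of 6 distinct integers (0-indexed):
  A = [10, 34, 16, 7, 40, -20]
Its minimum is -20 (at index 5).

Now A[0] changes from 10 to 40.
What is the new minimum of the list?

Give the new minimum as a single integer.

Answer: -20

Derivation:
Old min = -20 (at index 5)
Change: A[0] 10 -> 40
Changed element was NOT the old min.
  New min = min(old_min, new_val) = min(-20, 40) = -20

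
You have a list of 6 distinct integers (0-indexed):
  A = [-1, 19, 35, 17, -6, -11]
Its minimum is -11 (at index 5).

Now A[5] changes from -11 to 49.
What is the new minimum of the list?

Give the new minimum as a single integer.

Old min = -11 (at index 5)
Change: A[5] -11 -> 49
Changed element WAS the min. Need to check: is 49 still <= all others?
  Min of remaining elements: -6
  New min = min(49, -6) = -6

Answer: -6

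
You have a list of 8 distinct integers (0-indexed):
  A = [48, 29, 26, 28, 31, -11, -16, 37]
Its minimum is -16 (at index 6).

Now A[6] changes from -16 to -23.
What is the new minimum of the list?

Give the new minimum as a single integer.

Old min = -16 (at index 6)
Change: A[6] -16 -> -23
Changed element WAS the min. Need to check: is -23 still <= all others?
  Min of remaining elements: -11
  New min = min(-23, -11) = -23

Answer: -23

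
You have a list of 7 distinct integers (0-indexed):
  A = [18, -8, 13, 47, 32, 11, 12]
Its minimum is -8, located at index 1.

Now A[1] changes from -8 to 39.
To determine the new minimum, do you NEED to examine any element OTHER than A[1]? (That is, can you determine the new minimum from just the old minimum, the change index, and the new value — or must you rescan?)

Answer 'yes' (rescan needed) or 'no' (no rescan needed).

Old min = -8 at index 1
Change at index 1: -8 -> 39
Index 1 WAS the min and new value 39 > old min -8. Must rescan other elements to find the new min.
Needs rescan: yes

Answer: yes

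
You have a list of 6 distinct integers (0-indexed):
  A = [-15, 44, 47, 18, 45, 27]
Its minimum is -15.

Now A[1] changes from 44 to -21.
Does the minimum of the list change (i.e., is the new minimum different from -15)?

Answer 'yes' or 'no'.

Answer: yes

Derivation:
Old min = -15
Change: A[1] 44 -> -21
Changed element was NOT the min; min changes only if -21 < -15.
New min = -21; changed? yes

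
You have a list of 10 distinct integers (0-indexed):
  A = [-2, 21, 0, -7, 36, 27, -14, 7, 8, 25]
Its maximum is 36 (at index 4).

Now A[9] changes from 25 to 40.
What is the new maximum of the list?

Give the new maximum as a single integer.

Answer: 40

Derivation:
Old max = 36 (at index 4)
Change: A[9] 25 -> 40
Changed element was NOT the old max.
  New max = max(old_max, new_val) = max(36, 40) = 40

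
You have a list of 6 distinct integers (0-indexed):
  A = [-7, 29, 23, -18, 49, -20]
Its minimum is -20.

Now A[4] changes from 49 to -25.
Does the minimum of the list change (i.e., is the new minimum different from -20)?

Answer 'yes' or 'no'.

Answer: yes

Derivation:
Old min = -20
Change: A[4] 49 -> -25
Changed element was NOT the min; min changes only if -25 < -20.
New min = -25; changed? yes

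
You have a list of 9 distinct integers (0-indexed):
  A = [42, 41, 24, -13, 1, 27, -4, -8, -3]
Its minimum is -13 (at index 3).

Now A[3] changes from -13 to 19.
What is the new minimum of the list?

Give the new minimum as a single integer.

Answer: -8

Derivation:
Old min = -13 (at index 3)
Change: A[3] -13 -> 19
Changed element WAS the min. Need to check: is 19 still <= all others?
  Min of remaining elements: -8
  New min = min(19, -8) = -8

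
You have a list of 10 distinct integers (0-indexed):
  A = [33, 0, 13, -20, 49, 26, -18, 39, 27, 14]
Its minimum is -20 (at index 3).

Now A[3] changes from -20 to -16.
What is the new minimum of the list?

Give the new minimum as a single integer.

Answer: -18

Derivation:
Old min = -20 (at index 3)
Change: A[3] -20 -> -16
Changed element WAS the min. Need to check: is -16 still <= all others?
  Min of remaining elements: -18
  New min = min(-16, -18) = -18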